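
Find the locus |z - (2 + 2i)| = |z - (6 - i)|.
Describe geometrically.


Equal distances means the locus is the perpendicular bisector of z1 and z2.
Midpoint = ((2+6)/2, (2+(-1))/2) = (4.0000, 0.5000)

Perpendicular bisector through (4.0000, 0.5000)


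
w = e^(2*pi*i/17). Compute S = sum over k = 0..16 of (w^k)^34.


The roots are w_k = w^k with w = e^(2*pi*i/17), and (w^k)^34 = (w^34)^k.
So S = 1 + u + u^2 + ... + u^(16) with u = w^34.
34 = 2*17 + 0, so 34 is a multiple of 17 and u = (w^17)^2 = 1.
Every one of the 17 terms equals 1: S = 17

S = 17


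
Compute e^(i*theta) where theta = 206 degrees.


cos(206°) = -0.8988
sin(206°) = -0.4384

e^(i*206°) = -0.8988 - 0.4384i


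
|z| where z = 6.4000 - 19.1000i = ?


|z| = sqrt(6.4^2 + (-19.1)^2) = sqrt(40.96 + 364.81) = sqrt(405.77) = 20.1437

|z| = 20.1437


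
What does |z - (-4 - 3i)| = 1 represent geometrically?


|z - z0| = r is a circle with center z0 and radius r.
Center = (-4, -3), radius = 1

Circle with center (-4, -3) and radius 1


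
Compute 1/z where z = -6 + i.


|z|^2 = 36+1 = 37
1/z = (-6 - 1i)/37

1/z = -0.1622 - 0.0270i


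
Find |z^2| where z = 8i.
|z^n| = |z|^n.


|z| = sqrt(0+64) = sqrt(64) = 8
|z^2| = |z|^2 = 8^2 = 64

|z^2| = 64


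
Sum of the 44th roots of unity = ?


The sum of all 44th roots of unity is 0.
Geometric series: (1 - w^44)/(1 - w) = (1-1)/(1-w) = 0 since w^44 = 1, w ≠ 1.
Alternatively: coefficient of z^43 in z^44 - 1 is 0.

0


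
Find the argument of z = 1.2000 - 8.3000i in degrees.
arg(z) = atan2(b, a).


Re = 1.2, Im = -8.3
arg = atan2(-8.3, 1.2) = -81.7733 degrees

arg(z) = -81.7733 degrees


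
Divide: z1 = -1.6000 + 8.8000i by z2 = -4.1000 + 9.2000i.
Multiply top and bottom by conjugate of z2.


Conjugate of z2 = -4.1000 - 9.2000i
Numerator: (-1.6000 + 8.8000i)(-4.1000 - 9.2000i) = 87.5200 - 21.3600i
Denominator: (-4.1)^2 + 9.2^2 = 101.45
Result = (87.5200 - 21.3600i)/101.45

0.8627 - 0.2105i


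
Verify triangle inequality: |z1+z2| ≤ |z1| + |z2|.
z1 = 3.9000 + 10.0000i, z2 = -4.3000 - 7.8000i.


|z1| = sqrt(3.9^2 + 10^2) = sqrt(115.21) = 10.7336
|z2| = sqrt((-4.3)^2 + (-7.8)^2) = sqrt(79.33) = 8.9067
z1+z2 = -0.4000 + 2.2000i
|z1+z2| = sqrt(5) = 2.2361
|z1|+|z2| = 10.7336 + 8.9067 = 19.6403

|z1+z2| = 2.2361 ≤ |z1|+|z2| = 19.6403 (verified)


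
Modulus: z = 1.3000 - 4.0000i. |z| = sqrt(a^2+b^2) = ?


|z| = sqrt(1.3^2 + (-4)^2) = sqrt(1.69 + 16) = sqrt(17.69) = 4.2059

|z| = 4.2059


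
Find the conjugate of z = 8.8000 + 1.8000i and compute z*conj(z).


z_bar = 8.8000 - 1.8000i
z*z_bar = 8.8^2 + 1.8^2 = 77.44 + 3.24 = 80.68

z_bar = 8.8000 - 1.8000i, z*z_bar = 80.68


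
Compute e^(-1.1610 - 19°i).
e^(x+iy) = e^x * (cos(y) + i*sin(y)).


e^-1.1610 = 0.3132
cos(-19°) = 0.9455
sin(-19°) = -0.3256
Real = 0.3132*0.9455 = 0.2961
Imag = 0.3132*(-0.3256) = -0.1020

0.2961 - 0.1020i


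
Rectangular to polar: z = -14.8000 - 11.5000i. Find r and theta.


r = sqrt(219.04+132.25) = sqrt(351.29) = 18.7427
theta = atan2(-11.5, -14.8) = -142.1518 degrees

r = 18.7427, theta = -142.1518 degrees


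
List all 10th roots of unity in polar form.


The 10th roots of unity are cis(360k/10°) for k=0..9
Angle step = 360/10 = 36°
Primitive root: cis(36°)
Primitive root = 0.8090 + 0.5878i

10 roots at angles: 0°, 36°, 72°, 108°, 144°, 180°, 216°, 252°, 288°, 324°


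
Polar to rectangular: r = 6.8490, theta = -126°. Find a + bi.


a = 6.8490*cos(-126°) = 6.8490*(-0.587785) = -4.0257
b = 6.8490*sin(-126°) = 6.8490*(-0.80902) = -5.5410

-4.0257 - 5.5410i


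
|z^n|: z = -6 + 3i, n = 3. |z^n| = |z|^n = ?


|z| = sqrt(36+9) = sqrt(45) = 6.7082
|z^3| = |z|^3 = (sqrt(45))^3 = 45*sqrt(45)

|z^3| = 45*sqrt(45) ≈ 301.8692


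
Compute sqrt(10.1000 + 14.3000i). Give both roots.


|z| = sqrt(102.01+204.49) = 17.5071
sqrt((|z|+a)/2) = sqrt((17.5071+10.1)/2) = sqrt(13.8036) = 3.7153
sqrt((|z|-a)/2) = sqrt((17.5071-10.1)/2) = sqrt(3.7036) = 1.9245

±(3.7153 + 1.9245i) i.e. 3.7153 + 1.9245i and -3.7153 - 1.9245i


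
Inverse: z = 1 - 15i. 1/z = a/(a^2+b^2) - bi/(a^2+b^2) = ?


|z|^2 = 1+225 = 226
1/z = (1 + 15i)/226

1/z = 0.0044 + 0.0664i


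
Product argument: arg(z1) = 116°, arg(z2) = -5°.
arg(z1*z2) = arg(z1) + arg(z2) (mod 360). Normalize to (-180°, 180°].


arg(z1*z2) = 116° - 5° = 111°
Normalized to (-180°, 180°]: 111°

111°


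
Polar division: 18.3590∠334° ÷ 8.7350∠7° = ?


r = 18.3590 / 8.7350 = 2.1018
theta = 334° - 7° = 327° = 327° (mod 360)

2.1018 cis(327°)


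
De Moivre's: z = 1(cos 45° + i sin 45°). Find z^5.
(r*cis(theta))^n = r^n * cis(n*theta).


r^5 = 1^5 = 1
n*theta = 5*45° = 225° = 225° (mod 360)
a = 1*cos(225°) = -0.7071
b = 1*sin(225°) = -0.7071

1 cis(225°) = -0.7071 - 0.7071i


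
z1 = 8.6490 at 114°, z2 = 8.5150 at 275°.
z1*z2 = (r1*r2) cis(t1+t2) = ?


r = 8.6490 * 8.5150 = 73.6462
theta = 114° + 275° = 389° = 29° (mod 360)

73.6462 cis(29°)


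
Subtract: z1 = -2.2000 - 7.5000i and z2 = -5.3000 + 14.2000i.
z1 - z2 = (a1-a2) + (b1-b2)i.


Real: -2.2 + 5.3 = 3.1
Imag: -7.5 - 14.2 = -21.7

3.1000 - 21.7000i


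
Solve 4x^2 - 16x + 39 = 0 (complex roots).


disc = (-16)^2 - 4*4*39 = 256 - 624 = -368
sqrt(|disc|) = sqrt(368) = 19.1833
Real part = 16/(2*4) = 2.0000
Imag part = 19.1833/(2*4) = 2.3979

2.0000 ± 2.3979i


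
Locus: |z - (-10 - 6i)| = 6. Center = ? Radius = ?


|z - z0| = r is a circle with center z0 and radius r.
Center = (-10, -6), radius = 6

Circle with center (-10, -6) and radius 6


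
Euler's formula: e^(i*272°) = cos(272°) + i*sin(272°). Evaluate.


cos(272°) = 0.0349
sin(272°) = -0.9994

e^(i*272°) = 0.0349 - 0.9994i


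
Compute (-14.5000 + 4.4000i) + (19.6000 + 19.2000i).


Real: -14.5 + 19.6 = 5.1
Imag: 4.4 + 19.2 = 23.6

5.1000 + 23.6000i


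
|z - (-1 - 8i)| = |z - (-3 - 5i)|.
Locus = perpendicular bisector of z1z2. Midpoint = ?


Equal distances means the locus is the perpendicular bisector of z1 and z2.
Midpoint = ((-1+(-3))/2, (-8+(-5))/2) = (-2.0000, -6.5000)

Perpendicular bisector through (-2.0000, -6.5000)


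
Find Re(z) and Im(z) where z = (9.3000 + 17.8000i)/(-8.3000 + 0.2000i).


Multiply by conjugate: (9.3000 + 17.8000i)(-8.3000 - 0.2000i) / ((-8.3)^2 + 0.2^2)
Numerator real = 9.3*(-8.3) + 17.8*0.2 = -73.63
Numerator imag = 17.8*(-8.3) - 9.3*0.2 = -149.6
Denominator = 68.93
Re(z) = -73.63/68.93 = -1.0682
Im(z) = -149.6/68.93 = -2.1703

Re(z) = -1.0682, Im(z) = -2.1703


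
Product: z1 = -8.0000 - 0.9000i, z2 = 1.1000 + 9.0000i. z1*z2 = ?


Real = -8*1.1 - (-0.9)*9 = -8.8 - (-8.1) = -0.7
Imag = -8*9 + 1.1*(-0.9) = -72 - (0.99) = -72.99

-0.7000 - 72.9900i


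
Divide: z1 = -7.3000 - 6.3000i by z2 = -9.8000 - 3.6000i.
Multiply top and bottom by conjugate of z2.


Conjugate of z2 = -9.8000 + 3.6000i
Numerator: (-7.3000 - 6.3000i)(-9.8000 + 3.6000i) = 94.2200 + 35.4600i
Denominator: (-9.8)^2 + (-3.6)^2 = 109
Result = (94.2200 + 35.4600i)/109

0.8644 + 0.3253i


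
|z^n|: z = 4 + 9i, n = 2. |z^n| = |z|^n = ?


|z| = sqrt(16+81) = sqrt(97) = 9.8489
|z^2| = |z|^2 = (sqrt(97))^2 = 97

|z^2| = 97


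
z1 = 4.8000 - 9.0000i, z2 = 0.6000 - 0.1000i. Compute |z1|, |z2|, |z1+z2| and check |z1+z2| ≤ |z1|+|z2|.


|z1| = sqrt(4.8^2 + (-9)^2) = sqrt(104.04) = 10.2000
|z2| = sqrt(0.6^2 + (-0.1)^2) = sqrt(0.37) = 0.6083
z1+z2 = 5.4000 - 9.1000i
|z1+z2| = sqrt(111.97) = 10.5816
|z1|+|z2| = 10.2000 + 0.6083 = 10.8083

|z1+z2| = 10.5816 ≤ |z1|+|z2| = 10.8083 (verified)


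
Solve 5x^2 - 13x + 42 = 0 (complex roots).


disc = (-13)^2 - 4*5*42 = 169 - 840 = -671
sqrt(|disc|) = sqrt(671) = 25.9037
Real part = 13/(2*5) = 1.3000
Imag part = 25.9037/(2*5) = 2.5904

1.3000 ± 2.5904i


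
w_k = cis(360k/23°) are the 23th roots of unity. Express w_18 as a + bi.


Angle = 360*18/23 = 281.7391°
a = cos(281.7391°) = 0.2035
b = sin(281.7391°) = -0.9791

0.2035 - 0.9791i


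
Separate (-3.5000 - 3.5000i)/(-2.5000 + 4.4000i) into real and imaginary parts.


Multiply by conjugate: (-3.5000 - 3.5000i)(-2.5000 - 4.4000i) / ((-2.5)^2 + 4.4^2)
Numerator real = -3.5*(-2.5) - (3.5)*4.4 = -6.65
Numerator imag = -3.5*(-2.5) - (-3.5)*4.4 = 24.15
Denominator = 25.61
Re(z) = -6.65/25.61 = -0.2597
Im(z) = 24.15/25.61 = 0.9430

Re(z) = -0.2597, Im(z) = 0.9430


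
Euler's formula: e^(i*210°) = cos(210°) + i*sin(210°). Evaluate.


cos(210°) = -0.8660
sin(210°) = -0.5000

e^(i*210°) = -0.8660 - 0.5000i


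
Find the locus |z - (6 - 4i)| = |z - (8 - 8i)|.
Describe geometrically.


Equal distances means the locus is the perpendicular bisector of z1 and z2.
Midpoint = ((6+8)/2, (-4+(-8))/2) = (7.0000, -6.0000)

Perpendicular bisector through (7.0000, -6.0000)


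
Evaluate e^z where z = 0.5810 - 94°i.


e^0.5810 = 1.7878
cos(-94°) = -0.06976
sin(-94°) = -0.9976
Real = 1.7878*(-0.06976) = -0.1247
Imag = 1.7878*(-0.9976) = -1.7835

-0.1247 - 1.7835i


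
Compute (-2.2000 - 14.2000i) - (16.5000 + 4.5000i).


Real: -2.2 - 16.5 = -18.7
Imag: -14.2 - 4.5 = -18.7

-18.7000 - 18.7000i


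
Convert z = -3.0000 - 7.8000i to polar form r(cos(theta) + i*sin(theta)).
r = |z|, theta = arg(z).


r = sqrt(9+60.84) = sqrt(69.84) = 8.3570
theta = atan2(-7.8, -3) = -111.0375 degrees

r = 8.3570, theta = -111.0375 degrees


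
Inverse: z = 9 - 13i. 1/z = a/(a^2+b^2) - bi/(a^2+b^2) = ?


|z|^2 = 81+169 = 250
1/z = (9 + 13i)/250

1/z = 0.0360 + 0.0520i


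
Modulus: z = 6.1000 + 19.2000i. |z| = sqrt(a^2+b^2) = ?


|z| = sqrt(6.1^2 + 19.2^2) = sqrt(37.21 + 368.64) = sqrt(405.85) = 20.1457

|z| = 20.1457


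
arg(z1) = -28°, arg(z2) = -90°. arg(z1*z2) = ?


arg(z1*z2) = -28° - 90° = -118°
Normalized to (-180°, 180°]: -118°

-118°


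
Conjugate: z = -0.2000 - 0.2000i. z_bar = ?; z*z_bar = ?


z_bar = -0.2000 + 0.2000i
z*z_bar = (-0.2)^2 + (-0.2)^2 = 0.04 + 0.04 = 0.08

z_bar = -0.2000 + 0.2000i, z*z_bar = 0.08


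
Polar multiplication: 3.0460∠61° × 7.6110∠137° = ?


r = 3.0460 * 7.6110 = 23.1831
theta = 61° + 137° = 198° = 198° (mod 360)

23.1831 cis(198°)


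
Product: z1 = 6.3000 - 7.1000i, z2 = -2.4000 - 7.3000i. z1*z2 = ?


Real = 6.3*(-2.4) - (-7.1)*(-7.3) = -15.12 - 51.83 = -66.95
Imag = 6.3*(-7.3) - (2.4)*(-7.1) = -45.99 + 17.04 = -28.95

-66.9500 - 28.9500i


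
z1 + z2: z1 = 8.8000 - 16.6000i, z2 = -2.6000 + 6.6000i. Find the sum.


Real: 8.8 - 2.6 = 6.2
Imag: -16.6 + 6.6 = -10

6.2000 - 10.0000i


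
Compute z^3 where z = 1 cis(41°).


r^3 = 1^3 = 1
n*theta = 3*41° = 123° = 123° (mod 360)
a = 1*cos(123°) = -0.5446
b = 1*sin(123°) = 0.8387

1 cis(123°) = -0.5446 + 0.8387i


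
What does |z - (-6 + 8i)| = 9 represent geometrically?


|z - z0| = r is a circle with center z0 and radius r.
Center = (-6, 8), radius = 9

Circle with center (-6, 8) and radius 9


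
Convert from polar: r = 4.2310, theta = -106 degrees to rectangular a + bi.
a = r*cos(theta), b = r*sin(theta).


a = 4.2310*cos(-106°) = 4.2310*(-0.27564) = -1.1662
b = 4.2310*sin(-106°) = 4.2310*(-0.96126) = -4.0671

-1.1662 - 4.0671i


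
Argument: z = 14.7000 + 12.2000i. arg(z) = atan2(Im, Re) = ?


Re = 14.7, Im = 12.2
arg = atan2(12.2, 14.7) = 39.6904 degrees

arg(z) = 39.6904 degrees


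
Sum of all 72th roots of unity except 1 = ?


With w = e^(2*pi*i/72), all 72 of the 72th roots of unity w^0 = 1, w, ..., w^(71) sum to 0: 1 + w + ... + w^(71) = (1 - w^72)/(1 - w) = 0 since w^72 = 1, w ≠ 1.
Removing the root 1: w + w^2 + ... + w^(71) = 0 - 1 = -1

Sum = -1


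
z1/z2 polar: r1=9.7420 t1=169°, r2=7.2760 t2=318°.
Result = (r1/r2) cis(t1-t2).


r = 9.7420 / 7.2760 = 1.3389
theta = 169° - 318° = -149° = 211° (mod 360)

1.3389 cis(211°)


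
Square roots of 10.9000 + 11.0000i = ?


|z| = sqrt(118.81+121) = 15.4858
sqrt((|z|+a)/2) = sqrt((15.4858+10.9)/2) = sqrt(13.1929) = 3.6322
sqrt((|z|-a)/2) = sqrt((15.4858-10.9)/2) = sqrt(2.2929) = 1.5142

±(3.6322 + 1.5142i) i.e. 3.6322 + 1.5142i and -3.6322 - 1.5142i


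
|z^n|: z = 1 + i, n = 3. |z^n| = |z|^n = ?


|z| = sqrt(1+1) = sqrt(2) = 1.4142
|z^3| = |z|^3 = (sqrt(2))^3 = 2*sqrt(2)

|z^3| = 2*sqrt(2) ≈ 2.8284


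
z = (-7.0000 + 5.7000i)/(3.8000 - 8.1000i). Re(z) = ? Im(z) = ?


Multiply by conjugate: (-7.0000 + 5.7000i)(3.8000 + 8.1000i) / (3.8^2 + (-8.1)^2)
Numerator real = -7*3.8 + 5.7*(-8.1) = -72.77
Numerator imag = 5.7*3.8 - (-7)*(-8.1) = -35.04
Denominator = 80.05
Re(z) = -72.77/80.05 = -0.9091
Im(z) = -35.04/80.05 = -0.4377

Re(z) = -0.9091, Im(z) = -0.4377


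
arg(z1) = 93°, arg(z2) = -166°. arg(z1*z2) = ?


arg(z1*z2) = 93° - 166° = -73°
Normalized to (-180°, 180°]: -73°

-73°


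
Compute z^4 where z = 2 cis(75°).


r^4 = 2^4 = 16
n*theta = 4*75° = 300° = 300° (mod 360)
a = 16*cos(300°) = 8.0000
b = 16*sin(300°) = -13.8564

16 cis(300°) = 8.0000 - 13.8564i


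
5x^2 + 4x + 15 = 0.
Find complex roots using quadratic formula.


disc = 4^2 - 4*5*15 = 16 - 300 = -284
sqrt(|disc|) = sqrt(284) = 16.8523
Real part = -4/(2*5) = -0.4000
Imag part = 16.8523/(2*5) = 1.6852

-0.4000 ± 1.6852i


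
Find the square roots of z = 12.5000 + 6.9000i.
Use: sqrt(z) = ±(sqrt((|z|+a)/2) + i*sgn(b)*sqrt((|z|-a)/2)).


|z| = sqrt(156.25+47.61) = 14.2780
sqrt((|z|+a)/2) = sqrt((14.2780+12.5)/2) = sqrt(13.3890) = 3.6591
sqrt((|z|-a)/2) = sqrt((14.2780-12.5)/2) = sqrt(0.8890) = 0.9429

±(3.6591 + 0.9429i) i.e. 3.6591 + 0.9429i and -3.6591 - 0.9429i


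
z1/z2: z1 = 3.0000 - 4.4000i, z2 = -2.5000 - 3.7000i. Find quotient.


Conjugate of z2 = -2.5000 + 3.7000i
Numerator: (3.0000 - 4.4000i)(-2.5000 + 3.7000i) = 8.7800 + 22.1000i
Denominator: (-2.5)^2 + (-3.7)^2 = 19.94
Result = (8.7800 + 22.1000i)/19.94

0.4403 + 1.1083i


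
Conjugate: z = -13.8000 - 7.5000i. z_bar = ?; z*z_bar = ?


z_bar = -13.8000 + 7.5000i
z*z_bar = (-13.8)^2 + (-7.5)^2 = 190.44 + 56.25 = 246.69

z_bar = -13.8000 + 7.5000i, z*z_bar = 246.69


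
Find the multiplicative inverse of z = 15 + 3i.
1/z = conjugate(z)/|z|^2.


|z|^2 = 225+9 = 234
1/z = (15 - 3i)/234

1/z = 0.0641 - 0.0128i


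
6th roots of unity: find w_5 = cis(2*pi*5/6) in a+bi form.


Angle = 360*5/6 = 300°
a = cos(300°) = 0.5000
b = sin(300°) = -0.8660

0.5000 - 0.8660i


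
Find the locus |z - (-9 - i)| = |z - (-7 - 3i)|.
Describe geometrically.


Equal distances means the locus is the perpendicular bisector of z1 and z2.
Midpoint = ((-9+(-7))/2, (-1+(-3))/2) = (-8.0000, -2.0000)

Perpendicular bisector through (-8.0000, -2.0000)


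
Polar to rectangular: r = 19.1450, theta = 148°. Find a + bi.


a = 19.1450*cos(148°) = 19.1450*(-0.84805) = -16.2359
b = 19.1450*sin(148°) = 19.1450*0.52992 = 10.1453

-16.2359 + 10.1453i


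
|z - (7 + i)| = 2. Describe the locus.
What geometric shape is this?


|z - z0| = r is a circle with center z0 and radius r.
Center = (7, 1), radius = 2

Circle with center (7, 1) and radius 2


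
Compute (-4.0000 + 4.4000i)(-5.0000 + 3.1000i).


Real = -4*(-5) - 4.4*3.1 = 20 - 13.64 = 6.36
Imag = -4*3.1 - (5)*4.4 = -12.4 - (22) = -34.4

6.3600 - 34.4000i


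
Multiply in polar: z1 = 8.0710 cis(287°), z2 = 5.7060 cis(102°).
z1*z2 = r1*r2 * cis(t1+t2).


r = 8.0710 * 5.7060 = 46.0531
theta = 287° + 102° = 389° = 29° (mod 360)

46.0531 cis(29°)


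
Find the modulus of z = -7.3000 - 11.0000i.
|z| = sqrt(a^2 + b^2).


|z| = sqrt((-7.3)^2 + (-11)^2) = sqrt(53.29 + 121) = sqrt(174.29) = 13.2019

|z| = 13.2019


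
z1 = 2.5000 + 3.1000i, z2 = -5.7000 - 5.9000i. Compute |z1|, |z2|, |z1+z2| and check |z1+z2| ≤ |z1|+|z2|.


|z1| = sqrt(2.5^2 + 3.1^2) = sqrt(15.86) = 3.9825
|z2| = sqrt((-5.7)^2 + (-5.9)^2) = sqrt(67.3) = 8.2037
z1+z2 = -3.2000 - 2.8000i
|z1+z2| = sqrt(18.08) = 4.2521
|z1|+|z2| = 3.9825 + 8.2037 = 12.1862

|z1+z2| = 4.2521 ≤ |z1|+|z2| = 12.1862 (verified)


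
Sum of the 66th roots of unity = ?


The sum of all 66th roots of unity is 0.
Geometric series: (1 - w^66)/(1 - w) = (1-1)/(1-w) = 0 since w^66 = 1, w ≠ 1.
Alternatively: coefficient of z^65 in z^66 - 1 is 0.

0


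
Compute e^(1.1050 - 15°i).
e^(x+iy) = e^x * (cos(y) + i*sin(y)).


e^1.1050 = 3.0192
cos(-15°) = 0.96593
sin(-15°) = -0.2588
Real = 3.0192*0.96593 = 2.9163
Imag = 3.0192*(-0.2588) = -0.7814

2.9163 - 0.7814i


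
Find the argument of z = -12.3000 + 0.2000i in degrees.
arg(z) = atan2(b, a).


Re = -12.3, Im = 0.2
arg = atan2(0.2, -12.3) = 179.0684 degrees

arg(z) = 179.0684 degrees


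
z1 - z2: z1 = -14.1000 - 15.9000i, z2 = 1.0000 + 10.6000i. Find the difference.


Real: -14.1 - 1 = -15.1
Imag: -15.9 - 10.6 = -26.5

-15.1000 - 26.5000i


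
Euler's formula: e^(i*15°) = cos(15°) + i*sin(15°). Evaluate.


cos(15°) = 0.9659
sin(15°) = 0.2588

e^(i*15°) = 0.9659 + 0.2588i


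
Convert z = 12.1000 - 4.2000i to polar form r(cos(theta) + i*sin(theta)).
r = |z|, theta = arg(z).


r = sqrt(146.41+17.64) = sqrt(164.05) = 12.8082
theta = atan2(-4.2, 12.1) = -19.1423 degrees

r = 12.8082, theta = -19.1423 degrees


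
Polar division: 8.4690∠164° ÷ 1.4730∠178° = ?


r = 8.4690 / 1.4730 = 5.7495
theta = 164° - 178° = -14° = 346° (mod 360)

5.7495 cis(346°)


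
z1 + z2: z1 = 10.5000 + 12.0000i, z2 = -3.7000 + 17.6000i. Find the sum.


Real: 10.5 - 3.7 = 6.8
Imag: 12 + 17.6 = 29.6

6.8000 + 29.6000i


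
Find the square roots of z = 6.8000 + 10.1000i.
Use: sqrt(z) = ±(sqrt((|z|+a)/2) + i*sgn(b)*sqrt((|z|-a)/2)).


|z| = sqrt(46.24+102.01) = 12.1758
sqrt((|z|+a)/2) = sqrt((12.1758+6.8)/2) = sqrt(9.4879) = 3.0802
sqrt((|z|-a)/2) = sqrt((12.1758-6.8)/2) = sqrt(2.6879) = 1.6395

±(3.0802 + 1.6395i) i.e. 3.0802 + 1.6395i and -3.0802 - 1.6395i


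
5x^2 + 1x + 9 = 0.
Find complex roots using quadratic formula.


disc = 1^2 - 4*5*9 = 1 - 180 = -179
sqrt(|disc|) = sqrt(179) = 13.3791
Real part = -1/(2*5) = -0.1000
Imag part = 13.3791/(2*5) = 1.3379

-0.1000 ± 1.3379i


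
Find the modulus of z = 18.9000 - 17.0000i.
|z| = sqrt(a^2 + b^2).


|z| = sqrt(18.9^2 + (-17)^2) = sqrt(357.21 + 289) = sqrt(646.21) = 25.4207

|z| = 25.4207


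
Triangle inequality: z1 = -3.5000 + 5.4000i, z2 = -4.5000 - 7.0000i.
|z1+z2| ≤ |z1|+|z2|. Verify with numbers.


|z1| = sqrt((-3.5)^2 + 5.4^2) = sqrt(41.41) = 6.4351
|z2| = sqrt((-4.5)^2 + (-7)^2) = sqrt(69.25) = 8.3217
z1+z2 = -8.0000 - 1.6000i
|z1+z2| = sqrt(66.56) = 8.1584
|z1|+|z2| = 6.4351 + 8.3217 = 14.7568

|z1+z2| = 8.1584 ≤ |z1|+|z2| = 14.7568 (verified)


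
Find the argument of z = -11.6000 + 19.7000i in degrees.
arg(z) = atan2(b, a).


Re = -11.6, Im = 19.7
arg = atan2(19.7, -11.6) = 120.4910 degrees

arg(z) = 120.4910 degrees


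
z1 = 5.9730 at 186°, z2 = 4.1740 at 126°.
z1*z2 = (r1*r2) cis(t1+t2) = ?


r = 5.9730 * 4.1740 = 24.9313
theta = 186° + 126° = 312° = 312° (mod 360)

24.9313 cis(312°)


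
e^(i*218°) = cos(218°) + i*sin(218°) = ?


cos(218°) = -0.7880
sin(218°) = -0.6157

e^(i*218°) = -0.7880 - 0.6157i


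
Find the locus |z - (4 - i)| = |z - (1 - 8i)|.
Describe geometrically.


Equal distances means the locus is the perpendicular bisector of z1 and z2.
Midpoint = ((4+1)/2, (-1+(-8))/2) = (2.5000, -4.5000)

Perpendicular bisector through (2.5000, -4.5000)


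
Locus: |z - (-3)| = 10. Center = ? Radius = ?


|z - z0| = r is a circle with center z0 and radius r.
Center = (-3, 0), radius = 10

Circle with center (-3, 0) and radius 10


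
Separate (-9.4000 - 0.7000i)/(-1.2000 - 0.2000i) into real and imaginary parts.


Multiply by conjugate: (-9.4000 - 0.7000i)(-1.2000 + 0.2000i) / ((-1.2)^2 + (-0.2)^2)
Numerator real = -9.4*(-1.2) - (0.7)*(-0.2) = 11.42
Numerator imag = -0.7*(-1.2) - (-9.4)*(-0.2) = -1.04
Denominator = 1.48
Re(z) = 11.42/1.48 = 7.7162
Im(z) = -1.04/1.48 = -0.7027

Re(z) = 7.7162, Im(z) = -0.7027


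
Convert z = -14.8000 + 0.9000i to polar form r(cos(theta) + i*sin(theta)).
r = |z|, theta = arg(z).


r = sqrt(219.04+0.81) = sqrt(219.85) = 14.8273
theta = atan2(0.9, -14.8) = 176.5201 degrees

r = 14.8273, theta = 176.5201 degrees


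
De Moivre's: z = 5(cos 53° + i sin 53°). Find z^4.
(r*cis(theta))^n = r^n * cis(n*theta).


r^4 = 5^4 = 625
n*theta = 4*53° = 212° = 212° (mod 360)
a = 625*cos(212°) = -530.0301
b = 625*sin(212°) = -331.1995

625 cis(212°) = -530.0301 - 331.1995i


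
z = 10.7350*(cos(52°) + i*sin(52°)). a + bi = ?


a = 10.7350*cos(52°) = 10.7350*0.61566 = 6.6091
b = 10.7350*sin(52°) = 10.7350*0.78801 = 8.4593

6.6091 + 8.4593i


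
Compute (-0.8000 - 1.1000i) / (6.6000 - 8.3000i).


Conjugate of z2 = 6.6000 + 8.3000i
Numerator: (-0.8000 - 1.1000i)(6.6000 + 8.3000i) = 3.8500 - 13.9000i
Denominator: 6.6^2 + (-8.3)^2 = 112.45
Result = (3.8500 - 13.9000i)/112.45

0.0342 - 0.1236i


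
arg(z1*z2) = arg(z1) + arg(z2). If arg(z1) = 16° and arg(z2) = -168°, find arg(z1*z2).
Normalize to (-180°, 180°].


arg(z1*z2) = 16° - 168° = -152°
Normalized to (-180°, 180°]: -152°

-152°


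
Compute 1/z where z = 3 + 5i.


|z|^2 = 9+25 = 34
1/z = (3 - 5i)/34

1/z = 0.0882 - 0.1471i


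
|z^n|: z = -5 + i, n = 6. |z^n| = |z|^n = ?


|z| = sqrt(25+1) = sqrt(26) = 5.0990
|z^6| = |z|^6 = (sqrt(26))^6 = 26^3 = 17576

|z^6| = 17576


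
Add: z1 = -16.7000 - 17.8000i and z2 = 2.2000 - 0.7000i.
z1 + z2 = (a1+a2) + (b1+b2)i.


Real: -16.7 + 2.2 = -14.5
Imag: -17.8 - 0.7 = -18.5

-14.5000 - 18.5000i


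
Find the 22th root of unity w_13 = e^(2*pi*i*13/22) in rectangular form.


Angle = 360*13/22 = 212.7273°
a = cos(212.7273°) = -0.8413
b = sin(212.7273°) = -0.5406

-0.8413 - 0.5406i


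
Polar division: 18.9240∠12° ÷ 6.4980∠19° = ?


r = 18.9240 / 6.4980 = 2.9123
theta = 12° - 19° = -7° = 353° (mod 360)

2.9123 cis(353°)


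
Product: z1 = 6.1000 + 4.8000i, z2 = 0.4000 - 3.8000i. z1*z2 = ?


Real = 6.1*0.4 - 4.8*(-3.8) = 2.44 - (-18.24) = 20.68
Imag = 6.1*(-3.8) + 0.4*4.8 = -23.18 + 1.92 = -21.26

20.6800 - 21.2600i


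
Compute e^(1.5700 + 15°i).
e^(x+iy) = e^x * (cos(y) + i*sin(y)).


e^1.5700 = 4.80665
cos(15°) = 0.96593
sin(15°) = 0.25882
Real = 4.80665*0.96593 = 4.6429
Imag = 4.80665*0.25882 = 1.2441

4.6429 + 1.2441i


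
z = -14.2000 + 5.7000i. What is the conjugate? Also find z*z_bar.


z_bar = -14.2000 - 5.7000i
z*z_bar = (-14.2)^2 + 5.7^2 = 201.64 + 32.49 = 234.13

z_bar = -14.2000 - 5.7000i, z*z_bar = 234.13


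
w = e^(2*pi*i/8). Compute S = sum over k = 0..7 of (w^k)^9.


The roots are w_k = w^k with w = e^(2*pi*i/8), and (w^k)^9 = (w^9)^k.
So S = 1 + u + u^2 + ... + u^(7) with u = w^9.
9 = 1*8 + 1, so 9 is not a multiple of 8: u = (w^8)^1 * w^1 = w^1 ≠ 1 (w is a primitive 8th root), while u^8 = (w^8)^9 = 1.
Geometric series: S = (1 - u^8)/(1 - u) = (1 - 1)/(1 - u) = 0

S = 0


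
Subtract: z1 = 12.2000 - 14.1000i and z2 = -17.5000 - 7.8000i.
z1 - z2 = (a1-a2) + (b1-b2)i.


Real: 12.2 + 17.5 = 29.7
Imag: -14.1 + 7.8 = -6.3

29.7000 - 6.3000i


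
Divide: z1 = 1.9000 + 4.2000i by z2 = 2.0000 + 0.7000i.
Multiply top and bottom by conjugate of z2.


Conjugate of z2 = 2.0000 - 0.7000i
Numerator: (1.9000 + 4.2000i)(2.0000 - 0.7000i) = 6.7400 + 7.0700i
Denominator: 2^2 + 0.7^2 = 4.49
Result = (6.7400 + 7.0700i)/4.49

1.5011 + 1.5746i


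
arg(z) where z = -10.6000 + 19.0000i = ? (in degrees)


Re = -10.6, Im = 19
arg = atan2(19, -10.6) = 119.1569 degrees

arg(z) = 119.1569 degrees


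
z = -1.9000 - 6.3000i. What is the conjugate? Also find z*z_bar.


z_bar = -1.9000 + 6.3000i
z*z_bar = (-1.9)^2 + (-6.3)^2 = 3.61 + 39.69 = 43.3

z_bar = -1.9000 + 6.3000i, z*z_bar = 43.3


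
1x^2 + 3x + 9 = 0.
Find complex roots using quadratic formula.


disc = 3^2 - 4*1*9 = 9 - 36 = -27
sqrt(|disc|) = sqrt(27) = 5.1962
Real part = -3/(2*1) = -1.5000
Imag part = 5.1962/(2*1) = 2.5981

-1.5000 ± 2.5981i


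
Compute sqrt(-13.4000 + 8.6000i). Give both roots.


|z| = sqrt(179.56+73.96) = 15.9223
sqrt((|z|+a)/2) = sqrt((15.9223+(-13.4))/2) = sqrt(1.2612) = 1.1230
sqrt((|z|-a)/2) = sqrt((15.9223-(-13.4))/2) = sqrt(14.6612) = 3.8290

±(1.1230 + 3.8290i) i.e. 1.1230 + 3.8290i and -1.1230 - 3.8290i


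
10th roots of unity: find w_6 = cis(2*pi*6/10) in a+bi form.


Angle = 360*6/10 = 216°
a = cos(216°) = -0.8090
b = sin(216°) = -0.5878

-0.8090 - 0.5878i


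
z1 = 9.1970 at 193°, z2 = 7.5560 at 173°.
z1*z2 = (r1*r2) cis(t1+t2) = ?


r = 9.1970 * 7.5560 = 69.4925
theta = 193° + 173° = 366° = 6° (mod 360)

69.4925 cis(6°)


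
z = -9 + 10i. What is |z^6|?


|z| = sqrt(81+100) = sqrt(181) = 13.4536
|z^6| = |z|^6 = (sqrt(181))^6 = 181^3 = 5929741

|z^6| = 5929741


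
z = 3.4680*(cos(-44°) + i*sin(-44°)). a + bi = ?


a = 3.4680*cos(-44°) = 3.4680*0.71934 = 2.4947
b = 3.4680*sin(-44°) = 3.4680*(-0.69466) = -2.4091

2.4947 - 2.4091i


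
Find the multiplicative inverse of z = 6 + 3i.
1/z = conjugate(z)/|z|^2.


|z|^2 = 36+9 = 45
1/z = (6 - 3i)/45

1/z = 0.1333 - 0.0667i


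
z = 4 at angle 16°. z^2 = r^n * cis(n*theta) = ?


r^2 = 4^2 = 16
n*theta = 2*16° = 32° = 32° (mod 360)
a = 16*cos(32°) = 13.5688
b = 16*sin(32°) = 8.4787

16 cis(32°) = 13.5688 + 8.4787i


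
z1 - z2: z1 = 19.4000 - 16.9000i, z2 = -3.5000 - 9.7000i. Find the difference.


Real: 19.4 + 3.5 = 22.9
Imag: -16.9 + 9.7 = -7.2

22.9000 - 7.2000i


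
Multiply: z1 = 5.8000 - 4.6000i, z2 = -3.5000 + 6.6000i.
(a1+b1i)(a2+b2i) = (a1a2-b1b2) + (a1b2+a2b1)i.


Real = 5.8*(-3.5) - (-4.6)*6.6 = -20.3 - (-30.36) = 10.06
Imag = 5.8*6.6 - (3.5)*(-4.6) = 38.28 + 16.1 = 54.38

10.0600 + 54.3800i


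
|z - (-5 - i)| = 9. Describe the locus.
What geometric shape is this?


|z - z0| = r is a circle with center z0 and radius r.
Center = (-5, -1), radius = 9

Circle with center (-5, -1) and radius 9


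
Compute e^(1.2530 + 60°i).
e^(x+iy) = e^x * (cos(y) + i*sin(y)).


e^1.2530 = 3.5008
cos(60°) = 0.5
sin(60°) = 0.86603
Real = 3.5008*0.5 = 1.7504
Imag = 3.5008*0.86603 = 3.0318

1.7504 + 3.0318i


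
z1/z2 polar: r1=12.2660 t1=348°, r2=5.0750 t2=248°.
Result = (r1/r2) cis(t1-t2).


r = 12.2660 / 5.0750 = 2.4169
theta = 348° - 248° = 100° = 100° (mod 360)

2.4169 cis(100°)


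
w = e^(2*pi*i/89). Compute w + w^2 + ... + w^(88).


With w = e^(2*pi*i/89), all 89 of the 89th roots of unity w^0 = 1, w, ..., w^(88) sum to 0: 1 + w + ... + w^(88) = (1 - w^89)/(1 - w) = 0 since w^89 = 1, w ≠ 1.
Removing the root 1: w + w^2 + ... + w^(88) = 0 - 1 = -1

Sum = -1


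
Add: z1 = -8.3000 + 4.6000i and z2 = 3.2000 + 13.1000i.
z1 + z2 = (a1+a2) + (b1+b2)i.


Real: -8.3 + 3.2 = -5.1
Imag: 4.6 + 13.1 = 17.7

-5.1000 + 17.7000i


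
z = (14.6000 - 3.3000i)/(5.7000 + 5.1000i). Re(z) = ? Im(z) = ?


Multiply by conjugate: (14.6000 - 3.3000i)(5.7000 - 5.1000i) / (5.7^2 + 5.1^2)
Numerator real = 14.6*5.7 - (3.3)*5.1 = 66.39
Numerator imag = -3.3*5.7 - 14.6*5.1 = -93.27
Denominator = 58.5
Re(z) = 66.39/58.5 = 1.1349
Im(z) = -93.27/58.5 = -1.5944

Re(z) = 1.1349, Im(z) = -1.5944


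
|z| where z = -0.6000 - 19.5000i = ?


|z| = sqrt((-0.6)^2 + (-19.5)^2) = sqrt(0.36 + 380.25) = sqrt(380.61) = 19.5092

|z| = 19.5092


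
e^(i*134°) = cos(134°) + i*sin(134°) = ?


cos(134°) = -0.6947
sin(134°) = 0.7193

e^(i*134°) = -0.6947 + 0.7193i


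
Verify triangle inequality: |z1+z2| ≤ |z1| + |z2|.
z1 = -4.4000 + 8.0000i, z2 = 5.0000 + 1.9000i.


|z1| = sqrt((-4.4)^2 + 8^2) = sqrt(83.36) = 9.1302
|z2| = sqrt(5^2 + 1.9^2) = sqrt(28.61) = 5.3488
z1+z2 = 0.6000 + 9.9000i
|z1+z2| = sqrt(98.37) = 9.9182
|z1|+|z2| = 9.1302 + 5.3488 = 14.4790

|z1+z2| = 9.9182 ≤ |z1|+|z2| = 14.4790 (verified)


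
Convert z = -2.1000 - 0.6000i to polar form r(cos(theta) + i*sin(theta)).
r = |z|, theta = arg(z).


r = sqrt(4.41+0.36) = sqrt(4.77) = 2.1840
theta = atan2(-0.6, -2.1) = -164.0546 degrees

r = 2.1840, theta = -164.0546 degrees


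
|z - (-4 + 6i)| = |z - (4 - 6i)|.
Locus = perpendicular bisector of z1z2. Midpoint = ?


Equal distances means the locus is the perpendicular bisector of z1 and z2.
Midpoint = ((-4+4)/2, (6+(-6))/2) = (0, 0)

Perpendicular bisector through (0, 0)


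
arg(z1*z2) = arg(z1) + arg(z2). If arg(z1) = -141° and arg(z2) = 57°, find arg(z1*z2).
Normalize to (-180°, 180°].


arg(z1*z2) = -141° + 57° = -84°
Normalized to (-180°, 180°]: -84°

-84°


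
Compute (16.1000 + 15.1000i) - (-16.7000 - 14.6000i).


Real: 16.1 + 16.7 = 32.8
Imag: 15.1 + 14.6 = 29.7

32.8000 + 29.7000i


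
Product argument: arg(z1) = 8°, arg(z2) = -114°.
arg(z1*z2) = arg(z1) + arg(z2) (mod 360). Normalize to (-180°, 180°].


arg(z1*z2) = 8° - 114° = -106°
Normalized to (-180°, 180°]: -106°

-106°


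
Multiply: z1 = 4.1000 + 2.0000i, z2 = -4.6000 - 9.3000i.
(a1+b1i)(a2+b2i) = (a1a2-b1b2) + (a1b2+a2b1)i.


Real = 4.1*(-4.6) - 2*(-9.3) = -18.86 - (-18.6) = -0.26
Imag = 4.1*(-9.3) - (4.6)*2 = -38.13 - (9.2) = -47.33

-0.2600 - 47.3300i


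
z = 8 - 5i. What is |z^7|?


|z| = sqrt(64+25) = sqrt(89) = 9.4340
|z^7| = |z|^7 = (sqrt(89))^7 = 89^3 * sqrt(89) = 704969*sqrt(89)

|z^7| = 704969*sqrt(89) ≈ 6650664.2447


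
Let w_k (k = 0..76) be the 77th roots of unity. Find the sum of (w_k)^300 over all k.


The roots are w_k = w^k with w = e^(2*pi*i/77), and (w^k)^300 = (w^300)^k.
So S = 1 + u + u^2 + ... + u^(76) with u = w^300.
300 = 3*77 + 69, so 300 is not a multiple of 77: u = (w^77)^3 * w^69 = w^69 ≠ 1 (w is a primitive 77th root), while u^77 = (w^77)^300 = 1.
Geometric series: S = (1 - u^77)/(1 - u) = (1 - 1)/(1 - u) = 0

S = 0


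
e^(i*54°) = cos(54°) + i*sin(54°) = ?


cos(54°) = 0.5878
sin(54°) = 0.8090

e^(i*54°) = 0.5878 + 0.8090i


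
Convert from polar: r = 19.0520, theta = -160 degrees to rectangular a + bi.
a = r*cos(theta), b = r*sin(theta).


a = 19.0520*cos(-160°) = 19.0520*(-0.93969) = -17.9030
b = 19.0520*sin(-160°) = 19.0520*(-0.34202) = -6.5162

-17.9030 - 6.5162i


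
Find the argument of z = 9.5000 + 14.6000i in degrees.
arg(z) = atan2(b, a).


Re = 9.5, Im = 14.6
arg = atan2(14.6, 9.5) = 56.9486 degrees

arg(z) = 56.9486 degrees


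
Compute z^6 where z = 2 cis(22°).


r^6 = 2^6 = 64
n*theta = 6*22° = 132° = 132° (mod 360)
a = 64*cos(132°) = -42.8244
b = 64*sin(132°) = 47.5613

64 cis(132°) = -42.8244 + 47.5613i


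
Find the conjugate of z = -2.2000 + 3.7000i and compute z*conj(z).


z_bar = -2.2000 - 3.7000i
z*z_bar = (-2.2)^2 + 3.7^2 = 4.84 + 13.69 = 18.53

z_bar = -2.2000 - 3.7000i, z*z_bar = 18.53


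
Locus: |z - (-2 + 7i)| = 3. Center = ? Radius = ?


|z - z0| = r is a circle with center z0 and radius r.
Center = (-2, 7), radius = 3

Circle with center (-2, 7) and radius 3


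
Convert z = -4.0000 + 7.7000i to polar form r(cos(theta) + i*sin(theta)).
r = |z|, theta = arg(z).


r = sqrt(16+59.29) = sqrt(75.29) = 8.6770
theta = atan2(7.7, -4) = 117.4510 degrees

r = 8.6770, theta = 117.4510 degrees


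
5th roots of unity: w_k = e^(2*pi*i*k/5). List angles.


The 5th roots of unity are cis(360k/5°) for k=0..4
Angle step = 360/5 = 72°
Primitive root: cis(72°)
Primitive root = 0.3090 + 0.9511i

5 roots at angles: 0°, 72°, 144°, 216°, 288°


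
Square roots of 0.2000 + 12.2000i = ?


|z| = sqrt(0.04+148.84) = 12.2016
sqrt((|z|+a)/2) = sqrt((12.2016+0.2)/2) = sqrt(6.2008) = 2.4901
sqrt((|z|-a)/2) = sqrt((12.2016-0.2)/2) = sqrt(6.0008) = 2.4497

±(2.4901 + 2.4497i) i.e. 2.4901 + 2.4497i and -2.4901 - 2.4497i


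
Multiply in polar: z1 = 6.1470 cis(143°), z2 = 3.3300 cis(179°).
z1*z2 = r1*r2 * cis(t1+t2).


r = 6.1470 * 3.3300 = 20.4695
theta = 143° + 179° = 322° = 322° (mod 360)

20.4695 cis(322°)


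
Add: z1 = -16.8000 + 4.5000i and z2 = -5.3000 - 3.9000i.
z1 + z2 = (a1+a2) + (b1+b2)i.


Real: -16.8 - 5.3 = -22.1
Imag: 4.5 - 3.9 = 0.6

-22.1000 + 0.6000i


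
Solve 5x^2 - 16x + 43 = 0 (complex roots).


disc = (-16)^2 - 4*5*43 = 256 - 860 = -604
sqrt(|disc|) = sqrt(604) = 24.5764
Real part = 16/(2*5) = 1.6000
Imag part = 24.5764/(2*5) = 2.4576

1.6000 ± 2.4576i


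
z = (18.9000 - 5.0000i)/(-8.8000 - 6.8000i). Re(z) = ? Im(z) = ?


Multiply by conjugate: (18.9000 - 5.0000i)(-8.8000 + 6.8000i) / ((-8.8)^2 + (-6.8)^2)
Numerator real = 18.9*(-8.8) - (5)*(-6.8) = -132.32
Numerator imag = -5*(-8.8) - 18.9*(-6.8) = 172.52
Denominator = 123.68
Re(z) = -132.32/123.68 = -1.0699
Im(z) = 172.52/123.68 = 1.3949

Re(z) = -1.0699, Im(z) = 1.3949


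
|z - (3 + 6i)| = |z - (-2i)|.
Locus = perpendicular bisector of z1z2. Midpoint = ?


Equal distances means the locus is the perpendicular bisector of z1 and z2.
Midpoint = ((3+0)/2, (6+(-2))/2) = (1.5000, 2.0000)

Perpendicular bisector through (1.5000, 2.0000)


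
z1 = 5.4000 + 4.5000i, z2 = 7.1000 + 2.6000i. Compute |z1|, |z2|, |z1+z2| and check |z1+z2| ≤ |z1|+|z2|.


|z1| = sqrt(5.4^2 + 4.5^2) = sqrt(49.41) = 7.0292
|z2| = sqrt(7.1^2 + 2.6^2) = sqrt(57.17) = 7.5611
z1+z2 = 12.5000 + 7.1000i
|z1+z2| = sqrt(206.66) = 14.3757
|z1|+|z2| = 7.0292 + 7.5611 = 14.5903

|z1+z2| = 14.3757 ≤ |z1|+|z2| = 14.5903 (verified)


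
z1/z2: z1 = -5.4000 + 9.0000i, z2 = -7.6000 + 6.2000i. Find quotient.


Conjugate of z2 = -7.6000 - 6.2000i
Numerator: (-5.4000 + 9.0000i)(-7.6000 - 6.2000i) = 96.8400 - 34.9200i
Denominator: (-7.6)^2 + 6.2^2 = 96.2
Result = (96.8400 - 34.9200i)/96.2

1.0067 - 0.3630i


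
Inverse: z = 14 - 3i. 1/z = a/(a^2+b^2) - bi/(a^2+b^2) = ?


|z|^2 = 196+9 = 205
1/z = (14 + 3i)/205

1/z = 0.0683 + 0.0146i


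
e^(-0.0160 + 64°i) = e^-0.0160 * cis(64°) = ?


e^-0.0160 = 0.9841
cos(64°) = 0.4384
sin(64°) = 0.8988
Real = 0.9841*0.4384 = 0.4314
Imag = 0.9841*0.8988 = 0.8845

0.4314 + 0.8845i


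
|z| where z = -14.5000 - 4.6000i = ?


|z| = sqrt((-14.5)^2 + (-4.6)^2) = sqrt(210.25 + 21.16) = sqrt(231.41) = 15.2122

|z| = 15.2122


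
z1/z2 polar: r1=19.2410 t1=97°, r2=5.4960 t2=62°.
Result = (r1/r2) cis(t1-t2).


r = 19.2410 / 5.4960 = 3.5009
theta = 97° - 62° = 35° = 35° (mod 360)

3.5009 cis(35°)


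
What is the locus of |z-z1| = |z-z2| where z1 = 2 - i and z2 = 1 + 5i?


Equal distances means the locus is the perpendicular bisector of z1 and z2.
Midpoint = ((2+1)/2, (-1+5)/2) = (1.5000, 2.0000)

Perpendicular bisector through (1.5000, 2.0000)


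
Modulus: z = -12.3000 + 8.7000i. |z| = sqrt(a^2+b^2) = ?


|z| = sqrt((-12.3)^2 + 8.7^2) = sqrt(151.29 + 75.69) = sqrt(226.98) = 15.0659

|z| = 15.0659


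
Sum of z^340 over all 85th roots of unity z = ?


The roots are w_k = w^k with w = e^(2*pi*i/85), and (w^k)^340 = (w^340)^k.
So S = 1 + u + u^2 + ... + u^(84) with u = w^340.
340 = 4*85 + 0, so 340 is a multiple of 85 and u = (w^85)^4 = 1.
Every one of the 85 terms equals 1: S = 85

S = 85


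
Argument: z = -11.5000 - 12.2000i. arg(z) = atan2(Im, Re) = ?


Re = -11.5, Im = -12.2
arg = atan2(-12.2, -11.5) = -133.3082 degrees

arg(z) = -133.3082 degrees


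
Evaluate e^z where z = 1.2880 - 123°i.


e^1.2880 = 3.6255
cos(-123°) = -0.54464
sin(-123°) = -0.83867
Real = 3.6255*(-0.54464) = -1.9746
Imag = 3.6255*(-0.83867) = -3.0406

-1.9746 - 3.0406i


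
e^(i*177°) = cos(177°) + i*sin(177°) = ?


cos(177°) = -0.9986
sin(177°) = 0.0523

e^(i*177°) = -0.9986 + 0.0523i


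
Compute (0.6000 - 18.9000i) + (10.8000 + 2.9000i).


Real: 0.6 + 10.8 = 11.4
Imag: -18.9 + 2.9 = -16

11.4000 - 16.0000i


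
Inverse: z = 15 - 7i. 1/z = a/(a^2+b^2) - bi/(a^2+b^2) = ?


|z|^2 = 225+49 = 274
1/z = (15 + 7i)/274

1/z = 0.0547 + 0.0255i


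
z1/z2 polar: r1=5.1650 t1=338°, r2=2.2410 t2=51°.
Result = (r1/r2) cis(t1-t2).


r = 5.1650 / 2.2410 = 2.3048
theta = 338° - 51° = 287° = 287° (mod 360)

2.3048 cis(287°)


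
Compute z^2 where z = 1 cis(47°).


r^2 = 1^2 = 1
n*theta = 2*47° = 94° = 94° (mod 360)
a = 1*cos(94°) = -0.0698
b = 1*sin(94°) = 0.9976

1 cis(94°) = -0.0698 + 0.9976i


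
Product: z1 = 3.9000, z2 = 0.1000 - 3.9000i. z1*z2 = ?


Real = 3.9*0.1 - 0*(-3.9) = 0.39 - 0 = 0.39
Imag = 3.9*(-3.9) + 0.1*0 = -15.21 + 0 = -15.21

0.3900 - 15.2100i


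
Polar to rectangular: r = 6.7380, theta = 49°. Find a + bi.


a = 6.7380*cos(49°) = 6.7380*0.65606 = 4.4205
b = 6.7380*sin(49°) = 6.7380*0.7547 = 5.0852

4.4205 + 5.0852i


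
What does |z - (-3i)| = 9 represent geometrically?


|z - z0| = r is a circle with center z0 and radius r.
Center = (0, -3), radius = 9

Circle with center (0, -3) and radius 9


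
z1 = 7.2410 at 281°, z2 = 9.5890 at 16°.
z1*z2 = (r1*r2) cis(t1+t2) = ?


r = 7.2410 * 9.5890 = 69.4339
theta = 281° + 16° = 297° = 297° (mod 360)

69.4339 cis(297°)


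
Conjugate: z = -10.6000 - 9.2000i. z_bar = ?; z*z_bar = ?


z_bar = -10.6000 + 9.2000i
z*z_bar = (-10.6)^2 + (-9.2)^2 = 112.36 + 84.64 = 197

z_bar = -10.6000 + 9.2000i, z*z_bar = 197


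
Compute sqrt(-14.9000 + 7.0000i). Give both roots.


|z| = sqrt(222.01+49) = 16.4624
sqrt((|z|+a)/2) = sqrt((16.4624+(-14.9))/2) = sqrt(0.7812) = 0.8838
sqrt((|z|-a)/2) = sqrt((16.4624-(-14.9))/2) = sqrt(15.6812) = 3.9599

±(0.8838 + 3.9599i) i.e. 0.8838 + 3.9599i and -0.8838 - 3.9599i


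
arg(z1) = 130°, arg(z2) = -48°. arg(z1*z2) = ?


arg(z1*z2) = 130° - 48° = 82°
Normalized to (-180°, 180°]: 82°

82°


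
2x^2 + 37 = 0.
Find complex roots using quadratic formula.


disc = 0^2 - 4*2*37 = 0 - 296 = -296
sqrt(|disc|) = sqrt(296) = 17.2047
Real part = 0/(2*2) = 0
Imag part = 17.2047/(2*2) = 4.3012

0 ± 4.3012i


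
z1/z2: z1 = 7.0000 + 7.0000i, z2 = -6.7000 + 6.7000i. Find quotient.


Conjugate of z2 = -6.7000 - 6.7000i
Numerator: (7.0000 + 7.0000i)(-6.7000 - 6.7000i) = 0 - 93.8000i
Denominator: (-6.7)^2 + 6.7^2 = 89.78
Result = (0 - 93.8000i)/89.78

0 - 1.0448i


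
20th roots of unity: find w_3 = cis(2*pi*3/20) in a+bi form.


Angle = 360*3/20 = 54°
a = cos(54°) = 0.5878
b = sin(54°) = 0.8090

0.5878 + 0.8090i


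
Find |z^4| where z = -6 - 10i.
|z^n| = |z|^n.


|z| = sqrt(36+100) = sqrt(136) = 11.6619
|z^4| = |z|^4 = (sqrt(136))^4 = 136^2 = 18496

|z^4| = 18496


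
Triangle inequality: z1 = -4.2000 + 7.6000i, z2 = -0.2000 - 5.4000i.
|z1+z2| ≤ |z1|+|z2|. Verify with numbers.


|z1| = sqrt((-4.2)^2 + 7.6^2) = sqrt(75.4) = 8.6833
|z2| = sqrt((-0.2)^2 + (-5.4)^2) = sqrt(29.2) = 5.4037
z1+z2 = -4.4000 + 2.2000i
|z1+z2| = sqrt(24.2) = 4.9193
|z1|+|z2| = 8.6833 + 5.4037 = 14.0870

|z1+z2| = 4.9193 ≤ |z1|+|z2| = 14.0870 (verified)


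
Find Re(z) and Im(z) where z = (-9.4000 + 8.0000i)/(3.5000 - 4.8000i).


Multiply by conjugate: (-9.4000 + 8.0000i)(3.5000 + 4.8000i) / (3.5^2 + (-4.8)^2)
Numerator real = -9.4*3.5 + 8*(-4.8) = -71.3
Numerator imag = 8*3.5 - (-9.4)*(-4.8) = -17.12
Denominator = 35.29
Re(z) = -71.3/35.29 = -2.0204
Im(z) = -17.12/35.29 = -0.4851

Re(z) = -2.0204, Im(z) = -0.4851


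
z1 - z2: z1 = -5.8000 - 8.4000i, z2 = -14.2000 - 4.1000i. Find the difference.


Real: -5.8 + 14.2 = 8.4
Imag: -8.4 + 4.1 = -4.3

8.4000 - 4.3000i


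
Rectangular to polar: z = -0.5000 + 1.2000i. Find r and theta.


r = sqrt(0.25+1.44) = sqrt(1.69) = 1.3000
theta = atan2(1.2, -0.5) = 112.6199 degrees

r = 1.3000, theta = 112.6199 degrees


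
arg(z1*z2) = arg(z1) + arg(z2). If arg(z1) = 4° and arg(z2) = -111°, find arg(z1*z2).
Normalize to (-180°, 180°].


arg(z1*z2) = 4° - 111° = -107°
Normalized to (-180°, 180°]: -107°

-107°


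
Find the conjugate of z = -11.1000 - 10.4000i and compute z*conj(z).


z_bar = -11.1000 + 10.4000i
z*z_bar = (-11.1)^2 + (-10.4)^2 = 123.21 + 108.16 = 231.37

z_bar = -11.1000 + 10.4000i, z*z_bar = 231.37
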